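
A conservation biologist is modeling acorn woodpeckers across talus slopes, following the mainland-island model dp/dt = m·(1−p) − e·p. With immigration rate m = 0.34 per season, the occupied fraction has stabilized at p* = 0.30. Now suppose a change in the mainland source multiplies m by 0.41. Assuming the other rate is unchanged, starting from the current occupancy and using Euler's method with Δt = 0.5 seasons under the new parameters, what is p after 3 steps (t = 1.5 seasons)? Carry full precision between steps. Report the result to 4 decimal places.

0.1723

Balance m(1−p*) = e·p* gives e = m(1−p*)/p* = 0.34×0.70000/0.30000 = 0.79333.
Starting from p₀ = 0.30000; update p ← p + (dp/dt)·Δt with the new parameters.
p: 0.30000 → 0.22979  (Δp = -0.07021)
p: 0.22979 → 0.19232  (Δp = -0.03747)
p: 0.19232 → 0.17233  (Δp = -0.01999)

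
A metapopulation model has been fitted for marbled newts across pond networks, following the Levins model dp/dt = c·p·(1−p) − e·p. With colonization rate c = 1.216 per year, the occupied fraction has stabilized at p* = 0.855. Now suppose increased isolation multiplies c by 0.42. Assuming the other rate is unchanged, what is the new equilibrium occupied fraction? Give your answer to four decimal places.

Balance c(1−p*) = e gives e = 1.216×(1 − 0.85500) = 0.17632.
New p* = 1 − e/c = 1 − 0.17632/0.51072 = 0.65476.

0.6548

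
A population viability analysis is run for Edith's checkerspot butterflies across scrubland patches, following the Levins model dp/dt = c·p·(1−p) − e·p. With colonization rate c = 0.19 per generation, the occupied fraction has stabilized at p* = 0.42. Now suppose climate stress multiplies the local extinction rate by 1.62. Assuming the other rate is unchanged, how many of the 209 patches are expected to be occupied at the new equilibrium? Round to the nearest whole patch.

13

Balance c(1−p*) = e gives e = 0.19×(1 − 0.42000) = 0.11020.
New p* = 1 − e/c = 1 − 0.17852/0.19000 = 0.06042.
Expected occupied = 209 × 0.06042 = 12.63 ≈ 13.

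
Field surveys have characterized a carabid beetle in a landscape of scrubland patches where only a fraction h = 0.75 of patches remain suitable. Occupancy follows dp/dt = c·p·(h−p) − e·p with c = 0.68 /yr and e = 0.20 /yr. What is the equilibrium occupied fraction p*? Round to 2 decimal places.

0.46

Setting dp/dt = 0 and dividing by p* gives c·(h−p*) = e.
So p* = h − e/c = 0.75 − 0.20/0.68 = 0.75 − 0.2941 = 0.4559.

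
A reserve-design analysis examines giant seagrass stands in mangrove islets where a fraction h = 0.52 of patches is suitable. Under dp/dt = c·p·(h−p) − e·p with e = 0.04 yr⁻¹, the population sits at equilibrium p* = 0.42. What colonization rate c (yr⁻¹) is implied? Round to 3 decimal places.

0.400

At equilibrium c(h−p*) = e, so c = e/(h−p*).
c = 0.04/(0.52 − 0.42) = 0.04/0.1000 = 0.4000.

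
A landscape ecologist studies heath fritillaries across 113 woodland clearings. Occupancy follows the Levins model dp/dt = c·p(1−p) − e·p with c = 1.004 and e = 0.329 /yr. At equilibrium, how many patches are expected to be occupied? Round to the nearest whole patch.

76

p* = 1 − e/c = 1 − 0.329/1.004 = 0.6723.
Expected occupied patches = N × p* = 113 × 0.6723 = 75.97 ≈ 76.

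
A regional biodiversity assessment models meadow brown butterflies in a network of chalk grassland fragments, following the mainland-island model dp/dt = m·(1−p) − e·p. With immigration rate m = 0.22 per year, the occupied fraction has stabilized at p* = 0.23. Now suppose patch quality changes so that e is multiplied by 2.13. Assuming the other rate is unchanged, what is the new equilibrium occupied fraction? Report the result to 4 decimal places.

Balance m(1−p*) = e·p* gives e = m(1−p*)/p* = 0.22×0.77000/0.23000 = 0.73652.
New p* = m/(m+e) = 0.22000/(0.22000+1.56879) = 0.12299.

0.1230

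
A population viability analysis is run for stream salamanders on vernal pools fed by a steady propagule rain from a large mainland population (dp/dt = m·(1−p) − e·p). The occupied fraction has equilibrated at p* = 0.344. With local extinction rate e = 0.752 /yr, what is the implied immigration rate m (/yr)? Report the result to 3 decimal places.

0.394

At equilibrium m(1−p*) = e·p*, so m = e·p*/(1−p*).
m = 0.752 × 0.344 / 0.6560 = 0.2587/0.6560 = 0.3943.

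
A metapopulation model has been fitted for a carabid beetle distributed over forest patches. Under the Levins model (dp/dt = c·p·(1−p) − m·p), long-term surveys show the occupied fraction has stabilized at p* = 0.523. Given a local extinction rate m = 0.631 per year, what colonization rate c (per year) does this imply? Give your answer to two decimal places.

At equilibrium c(1−p*) = m, so c = m/(1−p*).
c = 0.631/(1 − 0.523) = 0.631/0.4770 = 1.3229.

1.32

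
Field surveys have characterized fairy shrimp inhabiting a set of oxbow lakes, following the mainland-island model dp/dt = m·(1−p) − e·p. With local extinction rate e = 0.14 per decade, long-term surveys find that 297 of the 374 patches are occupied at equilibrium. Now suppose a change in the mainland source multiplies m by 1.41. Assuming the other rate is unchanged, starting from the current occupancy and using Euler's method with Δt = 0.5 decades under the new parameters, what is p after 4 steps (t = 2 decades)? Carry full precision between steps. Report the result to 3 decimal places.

0.840

Observed p* = 297/374 = 0.79412.
Balance m(1−p*) = e·p* gives m = e·p*/(1−p*) = 0.14×0.79412/0.20588 = 0.54000.
Starting from p₀ = 0.79412; update p ← p + (dp/dt)·Δt with the new parameters.
t = 0.5: p = 0.79412 + (+0.02279) = 0.81691
t = 1: p = 0.81691 + (+0.01252) = 0.82943
t = 1.5: p = 0.82943 + (+0.00688) = 0.83630
t = 2: p = 0.83630 + (+0.00378) = 0.84008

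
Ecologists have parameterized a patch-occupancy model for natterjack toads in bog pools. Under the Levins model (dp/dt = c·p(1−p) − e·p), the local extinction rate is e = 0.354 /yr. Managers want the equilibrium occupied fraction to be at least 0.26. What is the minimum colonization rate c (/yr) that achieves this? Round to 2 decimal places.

0.48

p* = 1 − e/c ≥ 0.26 requires e/c ≤ 0.7400, i.e. c ≥ e/0.7400.
c_min = 0.354/0.7400 = 0.4784.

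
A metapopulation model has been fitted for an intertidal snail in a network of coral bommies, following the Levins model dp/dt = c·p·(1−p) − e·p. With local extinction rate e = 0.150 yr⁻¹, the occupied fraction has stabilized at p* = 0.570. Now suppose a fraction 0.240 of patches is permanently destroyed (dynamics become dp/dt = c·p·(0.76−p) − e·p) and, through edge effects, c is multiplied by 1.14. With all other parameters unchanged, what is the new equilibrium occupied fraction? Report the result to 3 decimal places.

Balance c(1−p*) = e gives c = e/(1 − 0.57000) = 0.150/0.43000 = 0.34884.
New p* = 0.76 − e/c = 0.76 − 0.15000/0.39768 = 0.38281.

0.383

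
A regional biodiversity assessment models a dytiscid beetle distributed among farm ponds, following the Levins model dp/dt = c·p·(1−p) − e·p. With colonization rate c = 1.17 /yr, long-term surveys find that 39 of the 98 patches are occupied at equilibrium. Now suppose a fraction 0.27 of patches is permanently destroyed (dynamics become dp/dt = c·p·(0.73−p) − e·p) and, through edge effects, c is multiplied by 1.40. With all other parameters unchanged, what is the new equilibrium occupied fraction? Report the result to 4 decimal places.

Observed p* = 39/98 = 0.39796.
Balance c(1−p*) = e gives e = 1.17×(1 − 0.39796) = 0.70439.
New p* = 0.73 − e/c = 0.73 − 0.70439/1.63800 = 0.29997.

0.3000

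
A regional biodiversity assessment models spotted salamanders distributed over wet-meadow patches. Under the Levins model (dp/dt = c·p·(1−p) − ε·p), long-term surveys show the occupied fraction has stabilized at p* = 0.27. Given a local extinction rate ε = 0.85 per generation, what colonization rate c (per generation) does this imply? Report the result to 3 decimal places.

1.164

At equilibrium c(1−p*) = ε, so c = ε/(1−p*).
c = 0.85/(1 − 0.27) = 0.85/0.7300 = 1.1644.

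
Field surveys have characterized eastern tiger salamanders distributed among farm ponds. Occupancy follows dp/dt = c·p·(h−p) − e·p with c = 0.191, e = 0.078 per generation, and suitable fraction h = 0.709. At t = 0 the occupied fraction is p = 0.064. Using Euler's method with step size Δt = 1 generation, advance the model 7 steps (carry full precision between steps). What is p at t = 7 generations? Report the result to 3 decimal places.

0.086

Update rule: p ← p + [c·p·(h−p) − e·p]·Δt with Δt = 1.
t = 1: p = 0.06400 + (+0.00289) = 0.06689
t = 2: p = 0.06689 + (+0.00299) = 0.06988
t = 3: p = 0.06988 + (+0.00308) = 0.07296
t = 4: p = 0.07296 + (+0.00317) = 0.07613
t = 5: p = 0.07613 + (+0.00326) = 0.07940
t = 6: p = 0.07940 + (+0.00335) = 0.08275
t = 7: p = 0.08275 + (+0.00344) = 0.08619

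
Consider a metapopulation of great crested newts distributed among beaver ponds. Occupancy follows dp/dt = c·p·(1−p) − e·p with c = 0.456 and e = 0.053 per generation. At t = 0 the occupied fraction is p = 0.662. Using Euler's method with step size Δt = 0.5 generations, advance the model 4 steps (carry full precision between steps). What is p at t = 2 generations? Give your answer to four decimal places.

Update rule: p ← p + [c·p·(1−p) − e·p]·Δt with Δt = 0.5.
t = 0.5: p = 0.66200 + (+0.03347) = 0.69547
t = 1: p = 0.69547 + (+0.02986) = 0.72533
t = 1.5: p = 0.72533 + (+0.02620) = 0.75153
t = 2: p = 0.75153 + (+0.02266) = 0.77419

0.7742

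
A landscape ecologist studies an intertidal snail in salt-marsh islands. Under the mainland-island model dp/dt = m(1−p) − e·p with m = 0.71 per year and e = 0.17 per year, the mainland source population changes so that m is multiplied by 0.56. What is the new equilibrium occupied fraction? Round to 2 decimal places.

0.70

Before: p* = 0.71/(0.71+0.17) = 0.8068.
After: m = 0.3976, e = 0.17; p* = 0.3976/0.5676 = 0.7005.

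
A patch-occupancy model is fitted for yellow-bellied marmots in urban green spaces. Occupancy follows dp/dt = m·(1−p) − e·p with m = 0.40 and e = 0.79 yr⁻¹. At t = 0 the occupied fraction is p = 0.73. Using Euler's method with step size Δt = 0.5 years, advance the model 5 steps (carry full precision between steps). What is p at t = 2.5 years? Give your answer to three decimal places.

Update rule: p ← p + [m·(1−p) − e·p]·Δt with Δt = 0.5.
step 1: Δp = -0.23435, p = 0.49565
step 2: Δp = -0.09491, p = 0.40074
step 3: Δp = -0.03844, p = 0.36230
step 4: Δp = -0.01557, p = 0.34673
step 5: Δp = -0.00630, p = 0.34043

0.340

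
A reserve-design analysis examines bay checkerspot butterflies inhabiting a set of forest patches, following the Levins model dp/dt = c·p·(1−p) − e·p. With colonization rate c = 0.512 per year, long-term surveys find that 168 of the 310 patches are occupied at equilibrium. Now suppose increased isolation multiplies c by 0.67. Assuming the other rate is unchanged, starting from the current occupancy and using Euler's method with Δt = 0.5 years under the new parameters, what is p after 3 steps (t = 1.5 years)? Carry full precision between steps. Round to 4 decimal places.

Observed p* = 168/310 = 0.54194.
Balance c(1−p*) = e gives e = 0.512×(1 − 0.54194) = 0.23453.
Starting from p₀ = 0.54194; update p ← p + (dp/dt)·Δt with the new parameters.
  1  |  dp/dt·Δt = -0.020971  |  p_1 = 0.520964
  2  |  dp/dt·Δt = -0.018286  |  p_2 = 0.502678
  3  |  dp/dt·Δt = -0.016068  |  p_3 = 0.486611

0.4866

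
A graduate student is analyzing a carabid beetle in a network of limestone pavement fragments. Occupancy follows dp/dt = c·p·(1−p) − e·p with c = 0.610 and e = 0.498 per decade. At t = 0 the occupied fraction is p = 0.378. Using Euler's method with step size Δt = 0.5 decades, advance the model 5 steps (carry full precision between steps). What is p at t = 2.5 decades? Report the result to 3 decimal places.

Update rule: p ← p + [c·p·(1−p) − e·p]·Δt with Δt = 0.5.
t = 0.5: p = 0.37800 + (-0.02241) = 0.35559
t = 1: p = 0.35559 + (-0.01865) = 0.33694
t = 1.5: p = 0.33694 + (-0.01576) = 0.32118
t = 2: p = 0.32118 + (-0.01348) = 0.30770
t = 2.5: p = 0.30770 + (-0.01165) = 0.29606

0.296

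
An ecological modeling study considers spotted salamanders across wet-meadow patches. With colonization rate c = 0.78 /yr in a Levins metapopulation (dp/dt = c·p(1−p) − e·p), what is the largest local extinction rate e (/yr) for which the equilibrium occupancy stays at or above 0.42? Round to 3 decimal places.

1 − e/c ≥ 0.42 ⇒ e ≤ c(1 − 0.42) = 0.78 × 0.5800.
e_max = 0.4524.

0.452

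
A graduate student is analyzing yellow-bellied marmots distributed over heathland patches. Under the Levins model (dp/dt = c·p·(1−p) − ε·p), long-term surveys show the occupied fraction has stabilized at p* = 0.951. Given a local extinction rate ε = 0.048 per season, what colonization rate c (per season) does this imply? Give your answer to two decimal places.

0.98

At equilibrium c(1−p*) = ε, so c = ε/(1−p*).
c = 0.048/(1 − 0.951) = 0.048/0.0490 = 0.9796.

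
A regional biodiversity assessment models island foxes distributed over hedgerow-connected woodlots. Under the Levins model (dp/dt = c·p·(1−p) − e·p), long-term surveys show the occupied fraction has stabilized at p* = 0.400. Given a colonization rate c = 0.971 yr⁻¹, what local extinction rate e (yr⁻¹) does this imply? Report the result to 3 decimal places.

At equilibrium c(1−p*) = e.
e = 0.971 × (1 − 0.400) = 0.971 × 0.6000 = 0.5826.

0.583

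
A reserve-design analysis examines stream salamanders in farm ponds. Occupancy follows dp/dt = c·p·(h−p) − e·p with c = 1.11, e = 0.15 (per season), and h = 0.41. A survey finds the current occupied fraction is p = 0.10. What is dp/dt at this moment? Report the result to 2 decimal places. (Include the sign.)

Colonization term: c·p·(h−p) = 1.11×0.10×0.3100 = 0.03441.
Extinction term: e·p = 0.01500.
dp/dt = 0.03441 − 0.01500 = 0.01941.

0.02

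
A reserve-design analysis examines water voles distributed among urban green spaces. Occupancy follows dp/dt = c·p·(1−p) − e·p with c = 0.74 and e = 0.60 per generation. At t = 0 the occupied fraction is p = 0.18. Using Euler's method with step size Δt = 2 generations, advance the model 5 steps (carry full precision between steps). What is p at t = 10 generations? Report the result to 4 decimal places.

0.1873

Update rule: p ← p + [c·p·(1−p) − e·p]·Δt with Δt = 2.
step 1: Δp = +0.00245, p = 0.18245
step 2: Δp = +0.00182, p = 0.18427
step 3: Δp = +0.00134, p = 0.18561
step 4: Δp = +0.00098, p = 0.18659
step 5: Δp = +0.00072, p = 0.18731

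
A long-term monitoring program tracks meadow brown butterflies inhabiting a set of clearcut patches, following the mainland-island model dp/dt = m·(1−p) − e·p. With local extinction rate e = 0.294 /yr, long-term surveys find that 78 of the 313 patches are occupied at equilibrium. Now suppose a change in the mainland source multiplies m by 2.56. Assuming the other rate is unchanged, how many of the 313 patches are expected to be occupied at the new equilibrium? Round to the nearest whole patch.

144

Observed p* = 78/313 = 0.24920.
Balance m(1−p*) = e·p* gives m = e·p*/(1−p*) = 0.294×0.24920/0.75080 = 0.09758.
New p* = m/(m+e) = 0.24980/(0.24980+0.29400) = 0.45936.
Expected occupied = 313 × 0.45936 = 143.78 ≈ 144.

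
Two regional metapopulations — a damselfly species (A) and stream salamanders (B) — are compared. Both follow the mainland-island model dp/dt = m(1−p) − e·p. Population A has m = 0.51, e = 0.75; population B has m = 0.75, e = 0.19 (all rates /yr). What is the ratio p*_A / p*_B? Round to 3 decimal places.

0.507

A: p*_A = m/(m+e) = 0.51/1.2600 = 0.4048.
B: p*_B = 0.75/0.9400 = 0.7979.
p*_A / p*_B = 0.4048/0.7979 = 0.5073.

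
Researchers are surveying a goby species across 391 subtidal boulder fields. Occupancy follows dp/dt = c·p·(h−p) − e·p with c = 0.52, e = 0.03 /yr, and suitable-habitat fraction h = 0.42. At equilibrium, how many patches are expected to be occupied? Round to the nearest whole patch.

p* = h − e/c = 0.42 − 0.0577 = 0.3623.
Expected occupied patches = N × p* = 391 × 0.3623 = 141.66 ≈ 142.

142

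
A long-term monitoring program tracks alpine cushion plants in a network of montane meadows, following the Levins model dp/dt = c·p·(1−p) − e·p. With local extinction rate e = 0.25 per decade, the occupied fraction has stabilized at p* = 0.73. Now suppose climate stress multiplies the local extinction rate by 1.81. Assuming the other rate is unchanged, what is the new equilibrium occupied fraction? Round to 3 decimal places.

Balance c(1−p*) = e gives c = e/(1 − 0.73000) = 0.25/0.27000 = 0.92593.
New p* = 1 − e/c = 1 − 0.45250/0.92593 = 0.51130.

0.511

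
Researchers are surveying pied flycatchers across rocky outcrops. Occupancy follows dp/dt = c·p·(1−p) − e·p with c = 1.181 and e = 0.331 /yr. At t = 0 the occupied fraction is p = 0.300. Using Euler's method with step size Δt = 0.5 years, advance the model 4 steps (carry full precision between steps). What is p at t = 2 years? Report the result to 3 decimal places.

Update rule: p ← p + [c·p·(1−p) − e·p]·Δt with Δt = 0.5.
step 1: Δp = +0.07435, p = 0.37435
step 2: Δp = +0.07635, p = 0.45070
step 3: Δp = +0.07160, p = 0.52230
step 4: Δp = +0.06089, p = 0.58319

0.583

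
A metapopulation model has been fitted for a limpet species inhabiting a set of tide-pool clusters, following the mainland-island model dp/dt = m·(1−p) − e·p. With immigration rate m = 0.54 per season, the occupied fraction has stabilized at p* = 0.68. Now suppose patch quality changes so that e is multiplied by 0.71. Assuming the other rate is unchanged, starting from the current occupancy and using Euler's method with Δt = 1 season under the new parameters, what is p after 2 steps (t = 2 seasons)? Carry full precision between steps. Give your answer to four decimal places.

0.7441

Balance m(1−p*) = e·p* gives e = m(1−p*)/p* = 0.54×0.32000/0.68000 = 0.25412.
Starting from p₀ = 0.68000; update p ← p + (dp/dt)·Δt with the new parameters.
  1  |  dp/dt·Δt = +0.050112  |  p_1 = 0.730112
  2  |  dp/dt·Δt = +0.014010  |  p_2 = 0.744122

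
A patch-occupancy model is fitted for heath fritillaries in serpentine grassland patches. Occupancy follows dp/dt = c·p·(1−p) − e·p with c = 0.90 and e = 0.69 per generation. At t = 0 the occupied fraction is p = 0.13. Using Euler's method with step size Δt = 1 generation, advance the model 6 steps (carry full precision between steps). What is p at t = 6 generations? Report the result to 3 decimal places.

Update rule: p ← p + [c·p·(1−p) − e·p]·Δt with Δt = 1.
t = 1: p = 0.13000 + (+0.01209) = 0.14209
t = 2: p = 0.14209 + (+0.01167) = 0.15376
t = 3: p = 0.15376 + (+0.01101) = 0.16477
t = 4: p = 0.16477 + (+0.01017) = 0.17494
t = 5: p = 0.17494 + (+0.00919) = 0.18413
t = 6: p = 0.18413 + (+0.00815) = 0.19229

0.192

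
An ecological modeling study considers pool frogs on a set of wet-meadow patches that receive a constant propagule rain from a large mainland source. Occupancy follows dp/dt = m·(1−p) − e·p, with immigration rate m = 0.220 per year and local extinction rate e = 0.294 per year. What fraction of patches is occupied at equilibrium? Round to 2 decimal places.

Setting dp/dt = 0: m − m·p* = e·p*, so m = (m+e)·p*.
p* = m/(m+e) = 0.220/(0.220+0.294) = 0.220/0.5140 = 0.4280.

0.43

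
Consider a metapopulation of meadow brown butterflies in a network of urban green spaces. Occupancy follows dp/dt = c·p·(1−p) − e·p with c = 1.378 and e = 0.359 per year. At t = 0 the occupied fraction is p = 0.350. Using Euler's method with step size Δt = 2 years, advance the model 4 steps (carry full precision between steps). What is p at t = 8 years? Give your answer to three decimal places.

0.754

Update rule: p ← p + [c·p·(1−p) − e·p]·Δt with Δt = 2.
t = 2: p = 0.35000 + (+0.37569) = 0.72569
t = 4: p = 0.72569 + (+0.02758) = 0.75327
t = 6: p = 0.75327 + (-0.02862) = 0.72464
t = 8: p = 0.72464 + (+0.02963) = 0.75427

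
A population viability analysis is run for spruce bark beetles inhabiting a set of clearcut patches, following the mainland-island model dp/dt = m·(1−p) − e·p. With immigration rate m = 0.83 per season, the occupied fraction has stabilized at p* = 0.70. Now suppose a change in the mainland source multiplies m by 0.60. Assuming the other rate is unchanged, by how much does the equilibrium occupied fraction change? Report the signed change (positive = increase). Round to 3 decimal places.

Balance m(1−p*) = e·p* gives e = m(1−p*)/p* = 0.83×0.30000/0.70000 = 0.35571.
New p* = m/(m+e) = 0.49800/(0.49800+0.35571) = 0.58334.
Δp* = 0.58334 − 0.70000 = -0.11666.

-0.117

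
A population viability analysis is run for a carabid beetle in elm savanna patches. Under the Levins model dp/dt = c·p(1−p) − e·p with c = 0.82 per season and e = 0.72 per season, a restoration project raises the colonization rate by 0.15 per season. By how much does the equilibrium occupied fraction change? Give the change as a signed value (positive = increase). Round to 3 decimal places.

Before: p* = 1 − 0.72/0.82 = 0.1220.
After the change, c = 0.97, e = 0.72, so p* = 1 − 0.72/0.97 = 0.2577.
Δp* = 0.2577 − 0.1220 = +0.1358.

0.136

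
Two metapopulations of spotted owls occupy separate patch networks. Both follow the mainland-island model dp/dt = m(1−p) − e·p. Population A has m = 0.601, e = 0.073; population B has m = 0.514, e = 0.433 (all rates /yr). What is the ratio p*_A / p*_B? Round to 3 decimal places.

1.643

A: p*_A = m/(m+e) = 0.601/0.6740 = 0.8917.
B: p*_B = 0.514/0.9470 = 0.5428.
p*_A / p*_B = 0.8917/0.5428 = 1.6429.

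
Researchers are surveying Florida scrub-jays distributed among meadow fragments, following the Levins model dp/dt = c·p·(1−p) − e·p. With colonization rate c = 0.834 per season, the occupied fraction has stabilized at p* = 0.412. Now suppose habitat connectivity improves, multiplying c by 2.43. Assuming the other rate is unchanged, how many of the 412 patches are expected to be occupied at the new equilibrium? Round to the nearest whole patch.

312

Balance c(1−p*) = e gives e = 0.834×(1 − 0.41200) = 0.49039.
New p* = 1 − e/c = 1 − 0.49039/2.02662 = 0.75803.
Expected occupied = 412 × 0.75803 = 312.31 ≈ 312.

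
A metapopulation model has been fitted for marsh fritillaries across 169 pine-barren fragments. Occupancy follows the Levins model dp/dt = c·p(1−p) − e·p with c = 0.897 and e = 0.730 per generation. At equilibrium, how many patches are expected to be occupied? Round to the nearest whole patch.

p* = 1 − e/c = 1 − 0.730/0.897 = 0.1862.
Expected occupied patches = N × p* = 169 × 0.1862 = 31.46 ≈ 31.

31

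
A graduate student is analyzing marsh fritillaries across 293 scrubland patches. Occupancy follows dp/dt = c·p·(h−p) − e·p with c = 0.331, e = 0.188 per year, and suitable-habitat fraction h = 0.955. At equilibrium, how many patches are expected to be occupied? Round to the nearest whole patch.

p* = h − e/c = 0.955 − 0.5680 = 0.3870.
Expected occupied patches = N × p* = 293 × 0.3870 = 113.40 ≈ 113.

113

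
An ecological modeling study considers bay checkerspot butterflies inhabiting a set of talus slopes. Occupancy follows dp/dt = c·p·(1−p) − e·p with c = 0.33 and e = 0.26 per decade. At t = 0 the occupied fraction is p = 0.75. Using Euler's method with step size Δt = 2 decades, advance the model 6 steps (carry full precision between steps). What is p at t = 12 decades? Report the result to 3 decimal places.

0.279

Update rule: p ← p + [c·p·(1−p) − e·p]·Δt with Δt = 2.
  1  |  dp/dt·Δt = -0.266250  |  p_1 = 0.483750
  2  |  dp/dt·Δt = -0.086724  |  p_2 = 0.397026
  3  |  dp/dt·Δt = -0.048452  |  p_3 = 0.348574
  4  |  dp/dt·Δt = -0.031392  |  p_4 = 0.317182
  5  |  dp/dt·Δt = -0.021993  |  p_5 = 0.295188
  6  |  dp/dt·Δt = -0.016184  |  p_6 = 0.279005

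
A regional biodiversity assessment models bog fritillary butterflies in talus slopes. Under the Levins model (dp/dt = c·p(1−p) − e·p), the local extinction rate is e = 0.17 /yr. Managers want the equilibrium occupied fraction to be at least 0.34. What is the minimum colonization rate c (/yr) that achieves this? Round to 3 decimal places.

p* = 1 − e/c ≥ 0.34 requires e/c ≤ 0.6600, i.e. c ≥ e/0.6600.
c_min = 0.17/0.6600 = 0.2576.

0.258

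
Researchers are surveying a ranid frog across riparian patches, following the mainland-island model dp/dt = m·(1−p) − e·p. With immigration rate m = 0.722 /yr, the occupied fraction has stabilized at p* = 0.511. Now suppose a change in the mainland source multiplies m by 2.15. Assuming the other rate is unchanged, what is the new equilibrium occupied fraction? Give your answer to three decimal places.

Balance m(1−p*) = e·p* gives e = m(1−p*)/p* = 0.722×0.48900/0.51100 = 0.69092.
New p* = m/(m+e) = 1.55230/(1.55230+0.69092) = 0.69200.

0.692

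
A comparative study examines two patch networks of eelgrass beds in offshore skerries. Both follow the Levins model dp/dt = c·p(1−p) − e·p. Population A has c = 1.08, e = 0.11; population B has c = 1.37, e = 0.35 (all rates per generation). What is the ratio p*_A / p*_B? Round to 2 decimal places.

A: p*_A = 1 − 0.11/1.08 = 0.8981.
B: p*_B = 1 − 0.35/1.37 = 0.7445.
p*_A / p*_B = 0.8981/0.7445 = 1.2063.

1.21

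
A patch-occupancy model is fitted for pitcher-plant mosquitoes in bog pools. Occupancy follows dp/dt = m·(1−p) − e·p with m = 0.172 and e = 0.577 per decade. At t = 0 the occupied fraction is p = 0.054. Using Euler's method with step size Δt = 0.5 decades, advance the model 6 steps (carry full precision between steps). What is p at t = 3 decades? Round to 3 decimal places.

Update rule: p ← p + [m·(1−p) − e·p]·Δt with Δt = 0.5.
p: 0.05400 → 0.11978  (Δp = +0.06578)
p: 0.11978 → 0.16092  (Δp = +0.04114)
p: 0.16092 → 0.18666  (Δp = +0.02574)
p: 0.18666 → 0.20275  (Δp = +0.01610)
p: 0.20275 → 0.21282  (Δp = +0.01007)
p: 0.21282 → 0.21912  (Δp = +0.00630)

0.219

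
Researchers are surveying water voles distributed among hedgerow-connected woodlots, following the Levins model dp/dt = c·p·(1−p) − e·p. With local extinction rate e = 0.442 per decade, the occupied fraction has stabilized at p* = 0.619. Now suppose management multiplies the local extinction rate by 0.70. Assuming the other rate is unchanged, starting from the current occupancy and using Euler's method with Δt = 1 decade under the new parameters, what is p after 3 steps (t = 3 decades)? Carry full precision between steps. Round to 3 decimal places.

Balance c(1−p*) = e gives c = e/(1 − 0.61900) = 0.442/0.38100 = 1.16010.
Starting from p₀ = 0.61900; update p ← p + (dp/dt)·Δt with the new parameters.
  1  |  dp/dt·Δt = +0.082079  |  p_1 = 0.701079
  2  |  dp/dt·Δt = +0.026206  |  p_2 = 0.727285
  3  |  dp/dt·Δt = +0.005075  |  p_3 = 0.732360

0.732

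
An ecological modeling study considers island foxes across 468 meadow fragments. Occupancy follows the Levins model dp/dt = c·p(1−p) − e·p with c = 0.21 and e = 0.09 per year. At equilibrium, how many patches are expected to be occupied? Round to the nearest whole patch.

p* = 1 − e/c = 1 − 0.09/0.21 = 0.5714.
Expected occupied patches = N × p* = 468 × 0.5714 = 267.43 ≈ 267.

267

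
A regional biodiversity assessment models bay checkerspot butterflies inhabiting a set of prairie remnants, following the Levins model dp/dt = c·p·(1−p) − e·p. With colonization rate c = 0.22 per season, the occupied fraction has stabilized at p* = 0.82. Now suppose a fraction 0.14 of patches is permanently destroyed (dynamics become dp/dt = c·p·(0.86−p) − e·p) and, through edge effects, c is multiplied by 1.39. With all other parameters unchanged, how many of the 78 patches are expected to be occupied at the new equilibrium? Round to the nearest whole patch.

Balance c(1−p*) = e gives e = 0.22×(1 − 0.82000) = 0.03960.
New p* = 0.86 − e/c = 0.86 − 0.03960/0.30580 = 0.73050.
Expected occupied = 78 × 0.73050 = 56.98 ≈ 57.

57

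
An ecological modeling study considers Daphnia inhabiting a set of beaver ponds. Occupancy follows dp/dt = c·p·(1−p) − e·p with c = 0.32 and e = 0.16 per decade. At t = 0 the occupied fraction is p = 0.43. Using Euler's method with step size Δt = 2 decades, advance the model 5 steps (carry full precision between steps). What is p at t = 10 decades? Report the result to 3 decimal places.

Update rule: p ← p + [c·p·(1−p) − e·p]·Δt with Δt = 2.
step 1: Δp = +0.01926, p = 0.44926
step 2: Δp = +0.01459, p = 0.46385
step 3: Δp = +0.01073, p = 0.47458
step 4: Δp = +0.00772, p = 0.48230
step 5: Δp = +0.00546, p = 0.48777

0.488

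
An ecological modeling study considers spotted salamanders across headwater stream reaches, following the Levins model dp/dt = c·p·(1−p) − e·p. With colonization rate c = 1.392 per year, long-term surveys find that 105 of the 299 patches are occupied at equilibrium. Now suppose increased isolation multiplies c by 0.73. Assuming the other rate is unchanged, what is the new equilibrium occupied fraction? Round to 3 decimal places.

Observed p* = 105/299 = 0.35117.
Balance c(1−p*) = e gives e = 1.392×(1 − 0.35117) = 0.90317.
New p* = 1 − e/c = 1 − 0.90317/1.01616 = 0.11119.

0.111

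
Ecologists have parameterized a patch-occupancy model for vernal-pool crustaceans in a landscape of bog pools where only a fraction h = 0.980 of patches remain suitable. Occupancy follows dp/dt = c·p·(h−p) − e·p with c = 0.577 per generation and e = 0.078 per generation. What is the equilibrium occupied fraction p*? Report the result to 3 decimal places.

0.845

Setting dp/dt = 0 and dividing by p* gives c·(h−p*) = e.
So p* = h − e/c = 0.980 − 0.078/0.577 = 0.980 − 0.1352 = 0.8448.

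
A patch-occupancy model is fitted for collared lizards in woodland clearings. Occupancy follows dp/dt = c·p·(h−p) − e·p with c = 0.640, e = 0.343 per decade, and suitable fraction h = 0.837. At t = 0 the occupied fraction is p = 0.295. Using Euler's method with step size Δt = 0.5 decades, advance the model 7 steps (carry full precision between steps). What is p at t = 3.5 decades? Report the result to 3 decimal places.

0.298

Update rule: p ← p + [c·p·(h−p) − e·p]·Δt with Δt = 0.5.
t = 0.5: p = 0.29500 + (+0.00057) = 0.29557
t = 1: p = 0.29557 + (+0.00052) = 0.29609
t = 1.5: p = 0.29609 + (+0.00047) = 0.29656
t = 2: p = 0.29656 + (+0.00043) = 0.29699
t = 2.5: p = 0.29699 + (+0.00039) = 0.29738
t = 3: p = 0.29738 + (+0.00035) = 0.29773
t = 3.5: p = 0.29773 + (+0.00032) = 0.29805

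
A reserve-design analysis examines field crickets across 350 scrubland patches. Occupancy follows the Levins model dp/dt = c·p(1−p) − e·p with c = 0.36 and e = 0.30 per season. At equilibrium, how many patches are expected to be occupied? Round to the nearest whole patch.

58

p* = 1 − e/c = 1 − 0.30/0.36 = 0.1667.
Expected occupied patches = N × p* = 350 × 0.1667 = 58.33 ≈ 58.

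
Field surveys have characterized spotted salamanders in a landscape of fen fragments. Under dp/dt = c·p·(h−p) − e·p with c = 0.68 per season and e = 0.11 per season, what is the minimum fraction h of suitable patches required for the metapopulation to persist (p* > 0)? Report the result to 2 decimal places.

0.16

p* = h − e/c is positive only when h > e/c.
h_min = e/c = 0.11/0.68 = 0.1618.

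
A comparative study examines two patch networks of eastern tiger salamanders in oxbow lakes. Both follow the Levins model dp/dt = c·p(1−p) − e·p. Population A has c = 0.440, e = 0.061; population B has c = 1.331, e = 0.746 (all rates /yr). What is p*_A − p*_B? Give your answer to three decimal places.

0.422

A: p*_A = 1 − 0.061/0.440 = 0.8614.
B: p*_B = 1 − 0.746/1.331 = 0.4395.
p*_A − p*_B = 0.8614 − 0.4395 = 0.4218.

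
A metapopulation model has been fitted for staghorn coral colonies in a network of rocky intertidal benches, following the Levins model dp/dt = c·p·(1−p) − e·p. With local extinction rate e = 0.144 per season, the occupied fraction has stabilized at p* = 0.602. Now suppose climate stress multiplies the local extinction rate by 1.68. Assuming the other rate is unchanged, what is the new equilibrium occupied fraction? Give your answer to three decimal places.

0.331

Balance c(1−p*) = e gives c = e/(1 − 0.60200) = 0.144/0.39800 = 0.36181.
New p* = 1 − e/c = 1 − 0.24192/0.36181 = 0.33136.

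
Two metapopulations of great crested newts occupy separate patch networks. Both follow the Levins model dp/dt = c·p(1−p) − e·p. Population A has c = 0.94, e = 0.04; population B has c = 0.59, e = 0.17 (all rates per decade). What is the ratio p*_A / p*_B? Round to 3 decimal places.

A: p*_A = 1 − 0.04/0.94 = 0.9574.
B: p*_B = 1 − 0.17/0.59 = 0.7119.
p*_A / p*_B = 0.9574/0.7119 = 1.3450.

1.345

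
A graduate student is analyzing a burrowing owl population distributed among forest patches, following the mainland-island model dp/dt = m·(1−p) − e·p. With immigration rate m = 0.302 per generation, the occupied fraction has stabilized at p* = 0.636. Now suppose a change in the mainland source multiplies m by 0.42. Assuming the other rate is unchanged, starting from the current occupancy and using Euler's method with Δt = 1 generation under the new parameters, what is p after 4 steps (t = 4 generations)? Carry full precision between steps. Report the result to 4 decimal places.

Balance m(1−p*) = e·p* gives e = m(1−p*)/p* = 0.302×0.36400/0.63600 = 0.17284.
Starting from p₀ = 0.63600; update p ← p + (dp/dt)·Δt with the new parameters.
p: 0.63600 → 0.57224  (Δp = -0.06376)
p: 0.57224 → 0.52759  (Δp = -0.04465)
p: 0.52759 → 0.49632  (Δp = -0.03127)
p: 0.49632 → 0.47442  (Δp = -0.02190)

0.4744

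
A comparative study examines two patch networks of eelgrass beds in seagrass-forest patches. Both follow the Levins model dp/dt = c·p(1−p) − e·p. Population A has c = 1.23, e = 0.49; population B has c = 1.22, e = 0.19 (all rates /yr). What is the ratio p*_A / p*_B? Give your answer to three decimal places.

0.713

A: p*_A = 1 − 0.49/1.23 = 0.6016.
B: p*_B = 1 − 0.19/1.22 = 0.8443.
p*_A / p*_B = 0.6016/0.8443 = 0.7126.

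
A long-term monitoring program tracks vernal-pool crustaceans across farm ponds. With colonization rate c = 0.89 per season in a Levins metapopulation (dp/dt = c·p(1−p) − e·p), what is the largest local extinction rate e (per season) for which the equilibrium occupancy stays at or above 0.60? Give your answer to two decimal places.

1 − e/c ≥ 0.60 ⇒ e ≤ c(1 − 0.60) = 0.89 × 0.4000.
e_max = 0.3560.

0.36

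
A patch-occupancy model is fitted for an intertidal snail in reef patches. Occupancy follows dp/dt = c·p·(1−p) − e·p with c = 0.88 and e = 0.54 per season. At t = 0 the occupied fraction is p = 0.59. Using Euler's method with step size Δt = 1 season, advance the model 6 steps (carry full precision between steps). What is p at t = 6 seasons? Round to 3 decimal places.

0.395

Update rule: p ← p + [c·p·(1−p) − e·p]·Δt with Δt = 1.
step 1: Δp = -0.10573, p = 0.48427
step 2: Δp = -0.04172, p = 0.44255
step 3: Δp = -0.02188, p = 0.42067
step 4: Δp = -0.01270, p = 0.40797
step 5: Δp = -0.00776, p = 0.40021
step 6: Δp = -0.00488, p = 0.39533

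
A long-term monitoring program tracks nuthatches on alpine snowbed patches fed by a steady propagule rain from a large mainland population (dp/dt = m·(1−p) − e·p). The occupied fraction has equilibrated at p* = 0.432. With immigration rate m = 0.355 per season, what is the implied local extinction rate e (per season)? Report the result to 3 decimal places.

At equilibrium m(1−p*) = e·p*, so e = m(1−p*)/p*.
e = 0.355 × 0.5680 / 0.432 = 0.4668.

0.467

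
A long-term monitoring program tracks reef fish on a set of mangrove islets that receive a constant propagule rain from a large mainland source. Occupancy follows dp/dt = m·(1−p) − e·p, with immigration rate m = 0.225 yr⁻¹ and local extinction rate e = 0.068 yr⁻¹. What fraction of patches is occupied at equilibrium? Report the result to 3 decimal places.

At equilibrium the propagule rain into empty patches balances local extinction: m(1−p*) = e·p*.
p* = m/(m+e) = 0.225/(0.225+0.068) = 0.225/0.2930 = 0.7679.

0.768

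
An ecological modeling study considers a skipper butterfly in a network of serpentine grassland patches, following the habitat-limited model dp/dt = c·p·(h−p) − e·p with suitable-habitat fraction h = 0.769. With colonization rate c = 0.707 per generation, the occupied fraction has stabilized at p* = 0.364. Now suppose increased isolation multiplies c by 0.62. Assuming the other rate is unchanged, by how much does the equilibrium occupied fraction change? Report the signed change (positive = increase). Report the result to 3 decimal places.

Balance c(h−p*) = e gives e = 0.707×(0.769 − 0.36400) = 0.28634.
New p* = 0.769 − e/c = 0.769 − 0.28634/0.43834 = 0.11576.
Δp* = 0.11576 − 0.36400 = -0.24824.

-0.248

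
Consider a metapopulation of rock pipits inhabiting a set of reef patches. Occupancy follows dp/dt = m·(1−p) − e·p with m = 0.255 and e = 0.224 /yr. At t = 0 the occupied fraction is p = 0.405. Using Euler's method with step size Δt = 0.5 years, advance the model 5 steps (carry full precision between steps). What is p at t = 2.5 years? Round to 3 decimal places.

Update rule: p ← p + [m·(1−p) − e·p]·Δt with Δt = 0.5.
  1  |  dp/dt·Δt = +0.030502  |  p_1 = 0.435503
  2  |  dp/dt·Δt = +0.023197  |  p_2 = 0.458700
  3  |  dp/dt·Δt = +0.017641  |  p_3 = 0.476341
  4  |  dp/dt·Δt = +0.013416  |  p_4 = 0.489757
  5  |  dp/dt·Δt = +0.010203  |  p_5 = 0.499960

0.500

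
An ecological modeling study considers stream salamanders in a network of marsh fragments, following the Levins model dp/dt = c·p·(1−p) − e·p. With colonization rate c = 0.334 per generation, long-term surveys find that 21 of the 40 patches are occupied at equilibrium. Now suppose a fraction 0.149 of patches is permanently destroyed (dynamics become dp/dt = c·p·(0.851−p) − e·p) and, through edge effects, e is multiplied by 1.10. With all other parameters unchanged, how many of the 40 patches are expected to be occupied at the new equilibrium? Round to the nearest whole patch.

13

Observed p* = 21/40 = 0.52500.
Balance c(1−p*) = e gives e = 0.334×(1 − 0.52500) = 0.15865.
New p* = 0.851 − e/c = 0.851 − 0.17452/0.33400 = 0.32849.
Expected occupied = 40 × 0.32849 = 13.14 ≈ 13.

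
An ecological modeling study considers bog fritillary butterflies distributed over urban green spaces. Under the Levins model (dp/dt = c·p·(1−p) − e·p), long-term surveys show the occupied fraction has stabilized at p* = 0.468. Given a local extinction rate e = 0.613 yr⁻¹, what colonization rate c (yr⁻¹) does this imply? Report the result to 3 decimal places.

1.152

At equilibrium c(1−p*) = e, so c = e/(1−p*).
c = 0.613/(1 − 0.468) = 0.613/0.5320 = 1.1523.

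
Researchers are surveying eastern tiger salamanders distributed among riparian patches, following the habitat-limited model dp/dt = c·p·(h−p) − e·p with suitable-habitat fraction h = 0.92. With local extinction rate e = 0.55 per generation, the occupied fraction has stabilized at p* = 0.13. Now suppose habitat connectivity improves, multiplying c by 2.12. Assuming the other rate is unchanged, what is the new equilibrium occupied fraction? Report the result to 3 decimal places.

0.547

Balance c(h−p*) = e gives c = e/(0.92 − 0.13000) = 0.55/0.79000 = 0.69620.
New p* = 0.92 − e/c = 0.92 − 0.55000/1.47594 = 0.54736.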